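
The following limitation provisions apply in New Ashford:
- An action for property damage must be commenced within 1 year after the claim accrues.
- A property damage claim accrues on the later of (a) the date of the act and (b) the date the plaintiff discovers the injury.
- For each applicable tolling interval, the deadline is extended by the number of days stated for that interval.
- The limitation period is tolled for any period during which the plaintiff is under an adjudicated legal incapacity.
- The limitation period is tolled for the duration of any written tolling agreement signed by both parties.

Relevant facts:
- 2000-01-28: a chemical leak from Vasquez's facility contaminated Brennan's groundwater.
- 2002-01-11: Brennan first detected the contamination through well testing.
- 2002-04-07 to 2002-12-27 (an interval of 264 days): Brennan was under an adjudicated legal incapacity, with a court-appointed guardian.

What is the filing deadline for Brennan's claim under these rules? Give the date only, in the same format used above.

The claim accrued on 2002-01-11 — the later of the 2000-01-28 act and the 2002-01-11 discovery.
1 year from 2002-01-11 is 2003-01-11.
The plaintiff's legal incapacity from 2002-04-07 to 2002-12-27 tolled the period for 264 days, extending the deadline to 2003-10-02.

2003-10-02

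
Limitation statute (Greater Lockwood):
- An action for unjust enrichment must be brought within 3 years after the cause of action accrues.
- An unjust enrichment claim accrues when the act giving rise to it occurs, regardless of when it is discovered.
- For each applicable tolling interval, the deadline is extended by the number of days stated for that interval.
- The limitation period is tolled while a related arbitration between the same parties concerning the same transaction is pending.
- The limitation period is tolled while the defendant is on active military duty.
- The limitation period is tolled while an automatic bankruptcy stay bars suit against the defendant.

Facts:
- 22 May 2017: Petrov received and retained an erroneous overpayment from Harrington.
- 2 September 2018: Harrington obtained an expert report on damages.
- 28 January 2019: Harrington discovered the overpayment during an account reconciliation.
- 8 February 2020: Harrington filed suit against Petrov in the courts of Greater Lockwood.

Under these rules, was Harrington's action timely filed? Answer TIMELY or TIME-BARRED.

Because the rule ties accrual to occurrence, the claim accrued on 22 May 2017, not on the 28 January 2019 discovery date.
3 years from 22 May 2017 is 22 May 2020.
None of the other events listed affects the running of the period under the stated rules.
Harrington filed on 8 February 2020, before the 22 May 2020 deadline, so the action is timely.

TIMELY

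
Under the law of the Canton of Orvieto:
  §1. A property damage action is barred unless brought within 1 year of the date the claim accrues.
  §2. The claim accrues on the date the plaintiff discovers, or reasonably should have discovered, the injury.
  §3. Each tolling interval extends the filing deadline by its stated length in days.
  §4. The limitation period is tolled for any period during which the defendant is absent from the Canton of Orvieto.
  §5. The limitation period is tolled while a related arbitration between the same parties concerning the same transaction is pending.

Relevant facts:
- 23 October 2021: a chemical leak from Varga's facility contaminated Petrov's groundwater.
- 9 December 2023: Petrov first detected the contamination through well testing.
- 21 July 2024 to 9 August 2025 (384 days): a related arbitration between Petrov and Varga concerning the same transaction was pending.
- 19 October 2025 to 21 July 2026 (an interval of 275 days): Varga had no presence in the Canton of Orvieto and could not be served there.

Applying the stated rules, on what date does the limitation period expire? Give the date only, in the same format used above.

Accrual is tied to discovery, so the period began on 9 December 2023 rather than on 23 October 2021 when the act occurred.
1 year from 9 December 2023 is 9 December 2024.
The pending related arbitration from 21 July 2024 to 9 August 2025 tolled the period for 384 days, extending the deadline to 28 December 2025.
The defendant's absence from the jurisdiction from 19 October 2025 to 21 July 2026 tolled the period for 275 days, extending the deadline to 29 September 2026.

29 September 2026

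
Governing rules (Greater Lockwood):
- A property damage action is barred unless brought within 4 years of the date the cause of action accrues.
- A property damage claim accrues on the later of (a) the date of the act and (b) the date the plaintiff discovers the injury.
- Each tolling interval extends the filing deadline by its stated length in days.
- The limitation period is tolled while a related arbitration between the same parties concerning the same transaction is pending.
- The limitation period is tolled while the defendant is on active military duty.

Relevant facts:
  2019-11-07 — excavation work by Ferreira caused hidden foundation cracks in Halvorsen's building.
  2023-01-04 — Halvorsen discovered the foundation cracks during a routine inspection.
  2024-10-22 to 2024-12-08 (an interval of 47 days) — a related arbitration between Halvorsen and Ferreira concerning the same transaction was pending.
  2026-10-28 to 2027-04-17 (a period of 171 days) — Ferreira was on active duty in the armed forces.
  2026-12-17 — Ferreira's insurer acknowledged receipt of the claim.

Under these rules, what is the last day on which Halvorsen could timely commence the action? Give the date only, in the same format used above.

Because discovery on 2023-01-04 post-dates the 2019-11-07 act, accrual under the later-of rule falls on 2023-01-04.
4 years from 2023-01-04 is 2027-01-04.
The pending related arbitration from 2024-10-22 to 2024-12-08 tolled the period for 47 days, extending the deadline to 2027-02-20.
The defendant's active military service from 2026-10-28 to 2027-04-17 tolled the period for 171 days, extending the deadline to 2027-08-10.
Nothing else in the chronology tolls or restarts the period.

2027-08-10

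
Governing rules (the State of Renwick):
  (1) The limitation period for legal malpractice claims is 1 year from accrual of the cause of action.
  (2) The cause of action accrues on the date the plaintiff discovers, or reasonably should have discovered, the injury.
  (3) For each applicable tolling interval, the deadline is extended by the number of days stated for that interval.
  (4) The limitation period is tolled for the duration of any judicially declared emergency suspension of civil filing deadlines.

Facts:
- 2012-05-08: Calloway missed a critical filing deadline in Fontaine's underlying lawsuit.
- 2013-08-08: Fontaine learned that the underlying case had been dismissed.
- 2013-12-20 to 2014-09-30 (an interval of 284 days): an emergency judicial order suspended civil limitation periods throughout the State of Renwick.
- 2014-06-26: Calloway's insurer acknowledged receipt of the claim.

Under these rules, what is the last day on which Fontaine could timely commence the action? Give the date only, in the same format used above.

Accrual is tied to discovery, so the period began on 2013-08-08 rather than on 2012-05-08 when the act occurred.
1 year from 2013-08-08 is 2014-08-08.
The period was tolled for 284 days by the emergency suspension of filing deadlines (2013-12-20 to 2014-09-30), pushing the deadline to 2015-05-19.
Nothing else in the chronology tolls or restarts the period.

2015-05-19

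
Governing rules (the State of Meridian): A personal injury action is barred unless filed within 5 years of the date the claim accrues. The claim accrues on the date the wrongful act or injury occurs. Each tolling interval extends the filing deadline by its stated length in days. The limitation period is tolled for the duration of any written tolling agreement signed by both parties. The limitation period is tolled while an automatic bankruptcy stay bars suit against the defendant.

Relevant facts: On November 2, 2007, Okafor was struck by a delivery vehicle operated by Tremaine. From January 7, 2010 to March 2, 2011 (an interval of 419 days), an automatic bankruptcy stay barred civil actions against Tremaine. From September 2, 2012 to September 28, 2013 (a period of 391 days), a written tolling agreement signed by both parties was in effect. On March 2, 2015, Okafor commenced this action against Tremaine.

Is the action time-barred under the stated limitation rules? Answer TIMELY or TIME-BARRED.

The claim accrued on November 2, 2007, when the wrongful act occurred.
Adding the 5 years base period to November 2, 2007 gives a deadline of November 2, 2012, before any tolling.
The period was tolled for 419 days by the automatic bankruptcy stay (January 7, 2010 to March 2, 2011), pushing the deadline to December 26, 2013.
Because the written tolling agreement ran from September 2, 2012 to September 28, 2013, the deadline is extended by 391 days to January 21, 2015.
Okafor filed on March 2, 2015, after the January 21, 2015 deadline, so the action is time-barred.

TIME-BARRED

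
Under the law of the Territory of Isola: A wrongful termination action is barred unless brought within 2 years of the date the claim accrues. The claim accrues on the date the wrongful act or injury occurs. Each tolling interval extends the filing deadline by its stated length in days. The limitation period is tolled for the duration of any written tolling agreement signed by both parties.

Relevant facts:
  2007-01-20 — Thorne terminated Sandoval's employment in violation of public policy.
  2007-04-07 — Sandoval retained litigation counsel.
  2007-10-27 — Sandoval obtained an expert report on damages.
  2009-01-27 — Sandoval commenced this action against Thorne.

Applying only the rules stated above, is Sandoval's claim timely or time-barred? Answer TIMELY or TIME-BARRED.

TIME-BARRED

The claim accrued on 2007-01-20, when the wrongful act occurred.
2 years from 2007-01-20 is 2009-01-20.
Nothing else in the chronology tolls or restarts the period.
The 2009-01-27 filing falls after the 2009-01-20 deadline; the claim is time-barred.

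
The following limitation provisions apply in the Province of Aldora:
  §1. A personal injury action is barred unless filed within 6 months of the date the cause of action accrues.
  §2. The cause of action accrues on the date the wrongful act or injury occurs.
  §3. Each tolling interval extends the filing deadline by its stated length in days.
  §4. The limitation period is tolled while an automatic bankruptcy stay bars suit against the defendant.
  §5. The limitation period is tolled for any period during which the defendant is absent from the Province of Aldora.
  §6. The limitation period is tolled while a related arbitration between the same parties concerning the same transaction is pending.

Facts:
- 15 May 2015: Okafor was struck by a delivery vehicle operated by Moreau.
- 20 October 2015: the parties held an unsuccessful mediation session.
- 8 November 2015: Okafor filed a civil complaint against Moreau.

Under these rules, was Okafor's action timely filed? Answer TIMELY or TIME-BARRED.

TIMELY

The cause of action accrued on 15 May 2015, the date of the act.
6 months from 15 May 2015 is 15 November 2015.
None of the other events listed affects the running of the period under the stated rules.
Filing on 8 November 2015 beat the 15 November 2015 deadline — the action is timely.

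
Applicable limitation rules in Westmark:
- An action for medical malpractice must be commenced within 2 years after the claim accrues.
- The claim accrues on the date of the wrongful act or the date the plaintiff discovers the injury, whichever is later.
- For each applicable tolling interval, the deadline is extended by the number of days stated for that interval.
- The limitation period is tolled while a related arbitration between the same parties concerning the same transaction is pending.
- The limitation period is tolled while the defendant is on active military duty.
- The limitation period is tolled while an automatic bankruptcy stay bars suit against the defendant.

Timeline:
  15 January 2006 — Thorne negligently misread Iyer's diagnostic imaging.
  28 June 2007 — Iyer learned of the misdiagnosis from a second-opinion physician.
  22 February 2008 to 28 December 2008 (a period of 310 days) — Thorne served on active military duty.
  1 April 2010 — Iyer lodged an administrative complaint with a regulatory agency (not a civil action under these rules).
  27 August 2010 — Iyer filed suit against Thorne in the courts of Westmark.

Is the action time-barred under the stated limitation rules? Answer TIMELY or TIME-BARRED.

Taking the later of the act (15 January 2006) and discovery (28 June 2007), the claim accrued on 28 June 2007.
2 years from 28 June 2007 is 28 June 2009.
The period was tolled for 310 days by the defendant's active military service (22 February 2008 to 28 December 2008), pushing the deadline to 4 May 2010.
None of the other events listed affects the running of the period under the stated rules.
Iyer filed on 27 August 2010, after the 4 May 2010 deadline, so the action is time-barred.

TIME-BARRED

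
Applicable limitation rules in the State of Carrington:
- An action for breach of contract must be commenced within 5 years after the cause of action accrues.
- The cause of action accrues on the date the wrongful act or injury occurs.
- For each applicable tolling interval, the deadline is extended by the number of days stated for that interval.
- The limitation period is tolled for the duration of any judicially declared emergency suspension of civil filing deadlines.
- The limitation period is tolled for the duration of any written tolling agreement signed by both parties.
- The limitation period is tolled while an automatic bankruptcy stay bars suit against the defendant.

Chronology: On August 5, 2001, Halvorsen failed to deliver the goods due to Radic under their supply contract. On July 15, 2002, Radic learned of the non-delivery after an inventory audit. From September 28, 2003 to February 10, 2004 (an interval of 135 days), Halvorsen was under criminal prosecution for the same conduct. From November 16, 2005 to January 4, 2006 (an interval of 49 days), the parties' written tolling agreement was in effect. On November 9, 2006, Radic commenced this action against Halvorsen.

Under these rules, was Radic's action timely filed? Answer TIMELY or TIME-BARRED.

TIME-BARRED

Accrual is governed by the date of the act, so the period began to run on August 5, 2001; the later discovery on July 15, 2002 is irrelevant under the stated rule.
The untolled deadline — 5 years after August 5, 2001 — is August 5, 2006.
The written tolling agreement from November 16, 2005 to January 4, 2006 tolled the period for 49 days, extending the deadline to September 23, 2006.
No stated provision tolls the period for a criminal prosecution, so the interval from September 28, 2003 to February 10, 2004 has no effect on the deadline.
Filing on November 9, 2006 missed the September 23, 2006 deadline — the action is time-barred.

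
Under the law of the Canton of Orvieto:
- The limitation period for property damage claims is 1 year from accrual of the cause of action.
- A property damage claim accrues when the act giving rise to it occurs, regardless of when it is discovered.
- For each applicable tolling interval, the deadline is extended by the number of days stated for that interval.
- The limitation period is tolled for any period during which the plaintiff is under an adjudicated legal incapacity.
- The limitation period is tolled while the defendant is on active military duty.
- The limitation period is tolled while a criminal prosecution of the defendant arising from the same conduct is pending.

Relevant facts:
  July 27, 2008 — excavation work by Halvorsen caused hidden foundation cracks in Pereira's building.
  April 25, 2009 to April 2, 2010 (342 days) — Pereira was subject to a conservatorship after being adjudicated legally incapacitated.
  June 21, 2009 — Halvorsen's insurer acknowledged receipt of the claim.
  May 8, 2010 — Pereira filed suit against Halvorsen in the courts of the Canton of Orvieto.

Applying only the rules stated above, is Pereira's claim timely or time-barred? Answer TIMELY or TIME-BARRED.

The claim accrued on July 27, 2008, when the wrongful act occurred.
1 year from July 27, 2008 is July 27, 2009.
Because the plaintiff's legal incapacity ran from April 25, 2009 to April 2, 2010, the deadline is extended by 342 days to July 4, 2010.
None of the other events listed affects the running of the period under the stated rules.
Pereira filed on May 8, 2010, before the July 4, 2010 deadline, so the action is timely.

TIMELY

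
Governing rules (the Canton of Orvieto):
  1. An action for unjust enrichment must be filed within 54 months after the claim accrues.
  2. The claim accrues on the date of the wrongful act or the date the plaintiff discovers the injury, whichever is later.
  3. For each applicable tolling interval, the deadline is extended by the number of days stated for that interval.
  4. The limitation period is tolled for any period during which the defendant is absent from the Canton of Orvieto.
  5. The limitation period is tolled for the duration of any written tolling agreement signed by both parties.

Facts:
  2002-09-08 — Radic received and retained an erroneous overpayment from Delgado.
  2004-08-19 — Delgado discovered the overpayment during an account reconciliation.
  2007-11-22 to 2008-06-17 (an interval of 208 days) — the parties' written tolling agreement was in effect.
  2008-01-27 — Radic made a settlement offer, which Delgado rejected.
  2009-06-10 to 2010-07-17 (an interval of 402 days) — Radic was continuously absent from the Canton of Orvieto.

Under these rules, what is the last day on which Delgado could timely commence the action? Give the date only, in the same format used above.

2010-10-22

The claim accrued on 2004-08-19 — the later of the 2002-09-08 act and the 2004-08-19 discovery.
Adding the 54 months base period to 2004-08-19 gives a deadline of 2009-02-19, before any tolling.
The written tolling agreement from 2007-11-22 to 2008-06-17 tolled the period for 208 days, extending the deadline to 2009-09-15.
Because the defendant's absence from the jurisdiction ran from 2009-06-10 to 2010-07-17, the deadline is extended by 402 days to 2010-10-22.
Nothing else in the chronology tolls or restarts the period.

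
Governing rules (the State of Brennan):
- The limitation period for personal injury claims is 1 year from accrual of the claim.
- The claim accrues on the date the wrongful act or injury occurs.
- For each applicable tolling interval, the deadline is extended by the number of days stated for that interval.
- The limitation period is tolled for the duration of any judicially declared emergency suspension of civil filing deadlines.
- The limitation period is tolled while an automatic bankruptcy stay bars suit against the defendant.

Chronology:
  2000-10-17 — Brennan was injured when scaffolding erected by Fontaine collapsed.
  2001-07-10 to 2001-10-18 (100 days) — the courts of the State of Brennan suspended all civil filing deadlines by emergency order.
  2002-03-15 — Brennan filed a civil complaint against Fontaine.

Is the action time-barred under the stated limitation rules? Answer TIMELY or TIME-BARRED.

TIME-BARRED

The limitation period began to run on 2000-10-17.
1 year from 2000-10-17 is 2001-10-17.
Because the emergency suspension of filing deadlines ran from 2001-07-10 to 2001-10-18, the deadline is extended by 100 days to 2002-01-25.
The 2002-03-15 filing falls after the 2002-01-25 deadline; the claim is time-barred.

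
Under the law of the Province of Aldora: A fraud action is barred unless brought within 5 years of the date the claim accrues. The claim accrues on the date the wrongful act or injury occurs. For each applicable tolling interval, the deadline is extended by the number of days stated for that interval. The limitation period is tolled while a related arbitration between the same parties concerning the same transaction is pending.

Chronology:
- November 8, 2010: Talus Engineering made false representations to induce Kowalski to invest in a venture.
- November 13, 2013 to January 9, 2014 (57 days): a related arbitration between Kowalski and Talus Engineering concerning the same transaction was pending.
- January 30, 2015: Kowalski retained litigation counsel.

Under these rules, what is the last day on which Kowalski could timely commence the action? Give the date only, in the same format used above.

January 4, 2016

The limitation period began to run on November 8, 2010.
Adding the 5 years base period to November 8, 2010 gives a deadline of November 8, 2015, before any tolling.
The period was tolled for 57 days by the pending related arbitration (November 13, 2013 to January 9, 2014), pushing the deadline to January 4, 2016.
Nothing else in the chronology tolls or restarts the period.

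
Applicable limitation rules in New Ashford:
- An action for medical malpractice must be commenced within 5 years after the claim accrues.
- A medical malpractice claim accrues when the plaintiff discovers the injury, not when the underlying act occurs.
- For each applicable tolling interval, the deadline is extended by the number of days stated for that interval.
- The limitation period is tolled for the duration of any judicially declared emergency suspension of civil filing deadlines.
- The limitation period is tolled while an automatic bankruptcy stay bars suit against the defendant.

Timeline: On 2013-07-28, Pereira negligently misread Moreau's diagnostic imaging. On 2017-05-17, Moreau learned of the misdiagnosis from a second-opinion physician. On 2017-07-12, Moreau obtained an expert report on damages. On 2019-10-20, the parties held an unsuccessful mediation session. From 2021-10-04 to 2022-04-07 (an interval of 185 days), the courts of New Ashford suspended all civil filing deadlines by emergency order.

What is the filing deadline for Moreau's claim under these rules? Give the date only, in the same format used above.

2022-11-18

Accrual is tied to discovery, so the period began on 2017-05-17 rather than on 2013-07-28 when the act occurred.
The untolled deadline — 5 years after 2017-05-17 — is 2022-05-17.
The emergency suspension of filing deadlines from 2021-10-04 to 2022-04-07 tolled the period for 185 days, extending the deadline to 2022-11-18.
The other events in the timeline have no effect on the limitation period under the stated rules.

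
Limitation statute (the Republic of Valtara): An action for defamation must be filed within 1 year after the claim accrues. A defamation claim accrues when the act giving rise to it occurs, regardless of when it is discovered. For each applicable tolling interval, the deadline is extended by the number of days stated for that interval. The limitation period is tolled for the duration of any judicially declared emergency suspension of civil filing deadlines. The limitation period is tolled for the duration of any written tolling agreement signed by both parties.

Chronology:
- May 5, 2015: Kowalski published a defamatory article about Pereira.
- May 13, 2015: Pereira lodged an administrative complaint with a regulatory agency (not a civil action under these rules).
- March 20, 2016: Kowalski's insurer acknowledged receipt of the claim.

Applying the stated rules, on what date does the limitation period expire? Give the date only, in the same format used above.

The limitation period began to run on May 5, 2015.
1 year from May 5, 2015 is May 5, 2016.
The other events in the timeline have no effect on the limitation period under the stated rules.

May 5, 2016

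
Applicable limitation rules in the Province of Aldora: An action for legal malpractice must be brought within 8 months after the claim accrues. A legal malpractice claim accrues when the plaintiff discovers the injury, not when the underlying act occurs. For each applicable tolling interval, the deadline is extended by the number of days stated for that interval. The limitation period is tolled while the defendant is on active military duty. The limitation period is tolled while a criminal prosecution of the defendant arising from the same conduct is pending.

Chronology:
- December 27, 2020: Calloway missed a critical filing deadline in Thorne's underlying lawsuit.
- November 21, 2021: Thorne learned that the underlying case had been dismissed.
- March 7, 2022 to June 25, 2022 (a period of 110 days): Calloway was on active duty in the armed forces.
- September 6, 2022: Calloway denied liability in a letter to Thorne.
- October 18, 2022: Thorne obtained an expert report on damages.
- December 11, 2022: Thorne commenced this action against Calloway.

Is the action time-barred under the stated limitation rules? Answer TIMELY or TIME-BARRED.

TIME-BARRED

Under the discovery rule, the claim accrued on November 21, 2021, when Thorne discovered the injury — not on the December 27, 2020 date of the underlying act.
Adding the 8 months base period to November 21, 2021 gives a deadline of July 21, 2022, before any tolling.
Because the defendant's active military service ran from March 7, 2022 to June 25, 2022, the deadline is extended by 110 days to November 8, 2022.
Nothing else in the chronology tolls or restarts the period.
Thorne filed on December 11, 2022, after the November 8, 2022 deadline, so the action is time-barred.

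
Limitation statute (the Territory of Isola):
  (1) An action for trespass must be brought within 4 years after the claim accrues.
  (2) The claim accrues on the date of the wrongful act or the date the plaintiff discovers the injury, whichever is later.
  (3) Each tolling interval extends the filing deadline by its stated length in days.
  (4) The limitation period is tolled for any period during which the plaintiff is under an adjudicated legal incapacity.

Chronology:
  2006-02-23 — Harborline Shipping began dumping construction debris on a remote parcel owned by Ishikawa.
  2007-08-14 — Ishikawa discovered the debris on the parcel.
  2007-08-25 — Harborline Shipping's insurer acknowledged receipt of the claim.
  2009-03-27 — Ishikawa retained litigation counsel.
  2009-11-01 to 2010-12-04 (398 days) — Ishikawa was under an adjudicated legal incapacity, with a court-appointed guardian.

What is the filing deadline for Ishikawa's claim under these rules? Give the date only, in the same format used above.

Taking the later of the act (2006-02-23) and discovery (2007-08-14), the claim accrued on 2007-08-14.
Adding the 4 years base period to 2007-08-14 gives a deadline of 2011-08-14, before any tolling.
The plaintiff's legal incapacity from 2009-11-01 to 2010-12-04 tolled the period for 398 days, extending the deadline to 2012-09-15.
Nothing else in the chronology tolls or restarts the period.

2012-09-15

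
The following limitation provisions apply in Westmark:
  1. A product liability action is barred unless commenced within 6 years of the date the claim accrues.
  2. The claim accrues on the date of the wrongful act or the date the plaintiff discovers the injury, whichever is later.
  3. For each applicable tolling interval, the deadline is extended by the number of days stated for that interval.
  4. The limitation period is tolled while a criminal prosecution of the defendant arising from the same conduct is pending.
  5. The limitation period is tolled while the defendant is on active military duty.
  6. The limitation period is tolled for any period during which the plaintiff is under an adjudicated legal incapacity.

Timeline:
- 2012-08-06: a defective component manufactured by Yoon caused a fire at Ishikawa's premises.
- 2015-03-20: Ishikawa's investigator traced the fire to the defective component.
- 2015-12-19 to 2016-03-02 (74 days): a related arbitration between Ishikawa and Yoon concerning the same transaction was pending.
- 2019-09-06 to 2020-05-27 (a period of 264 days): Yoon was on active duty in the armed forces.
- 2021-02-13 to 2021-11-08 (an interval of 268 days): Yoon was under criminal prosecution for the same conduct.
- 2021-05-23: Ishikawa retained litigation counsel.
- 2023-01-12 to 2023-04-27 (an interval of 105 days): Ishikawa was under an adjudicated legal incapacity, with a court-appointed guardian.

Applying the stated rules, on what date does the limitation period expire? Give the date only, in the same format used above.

2022-09-03

Because discovery on 2015-03-20 post-dates the 2012-08-06 act, accrual under the later-of rule falls on 2015-03-20.
The untolled deadline — 6 years after 2015-03-20 — is 2021-03-20.
The period was tolled for 264 days by the defendant's active military service (2019-09-06 to 2020-05-27), pushing the deadline to 2021-12-09.
The period was tolled for 268 days by the pending criminal prosecution (2021-02-13 to 2021-11-08), pushing the deadline to 2022-09-03.
The plaintiff's legal incapacity from 2023-01-12 to 2023-04-27 began after the period had already run on 2022-09-03, so it has no tolling effect.
Although a pending arbitration ran from 2015-12-19 to 2016-03-02, the stated rules do not make that a tolling event, so it is disregarded.
Nothing else in the chronology tolls or restarts the period.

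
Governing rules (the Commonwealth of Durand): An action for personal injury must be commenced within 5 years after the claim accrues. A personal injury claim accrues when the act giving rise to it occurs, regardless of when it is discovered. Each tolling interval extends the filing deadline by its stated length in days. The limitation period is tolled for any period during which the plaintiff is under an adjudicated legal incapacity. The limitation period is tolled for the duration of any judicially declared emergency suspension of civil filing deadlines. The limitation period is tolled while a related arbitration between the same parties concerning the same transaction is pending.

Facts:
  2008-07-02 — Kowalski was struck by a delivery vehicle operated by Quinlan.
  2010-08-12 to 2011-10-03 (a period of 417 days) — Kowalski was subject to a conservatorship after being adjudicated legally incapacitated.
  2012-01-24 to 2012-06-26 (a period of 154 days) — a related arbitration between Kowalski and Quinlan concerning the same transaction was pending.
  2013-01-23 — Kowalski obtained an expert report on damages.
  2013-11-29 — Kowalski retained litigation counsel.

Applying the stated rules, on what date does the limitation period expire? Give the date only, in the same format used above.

2015-01-24

The claim accrued on 2008-07-02, the date of the act.
The untolled deadline — 5 years after 2008-07-02 — is 2013-07-02.
The plaintiff's legal incapacity from 2010-08-12 to 2011-10-03 tolled the period for 417 days, extending the deadline to 2014-08-23.
The period was tolled for 154 days by the pending related arbitration (2012-01-24 to 2012-06-26), pushing the deadline to 2015-01-24.
Nothing else in the chronology tolls or restarts the period.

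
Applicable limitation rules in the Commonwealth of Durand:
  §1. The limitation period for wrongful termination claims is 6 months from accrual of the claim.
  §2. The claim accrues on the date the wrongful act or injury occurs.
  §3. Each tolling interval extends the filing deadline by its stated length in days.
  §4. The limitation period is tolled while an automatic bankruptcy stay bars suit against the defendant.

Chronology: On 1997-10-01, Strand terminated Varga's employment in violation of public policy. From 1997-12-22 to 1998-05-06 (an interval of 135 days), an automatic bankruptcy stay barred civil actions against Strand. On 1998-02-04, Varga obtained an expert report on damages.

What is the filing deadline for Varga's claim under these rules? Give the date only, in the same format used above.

The claim accrued on 1997-10-01, the date of the act.
The untolled deadline — 6 months after 1997-10-01 — is 1998-04-01.
Because the automatic bankruptcy stay ran from 1997-12-22 to 1998-05-06, the deadline is extended by 135 days to 1998-08-14.
The other events in the timeline have no effect on the limitation period under the stated rules.

1998-08-14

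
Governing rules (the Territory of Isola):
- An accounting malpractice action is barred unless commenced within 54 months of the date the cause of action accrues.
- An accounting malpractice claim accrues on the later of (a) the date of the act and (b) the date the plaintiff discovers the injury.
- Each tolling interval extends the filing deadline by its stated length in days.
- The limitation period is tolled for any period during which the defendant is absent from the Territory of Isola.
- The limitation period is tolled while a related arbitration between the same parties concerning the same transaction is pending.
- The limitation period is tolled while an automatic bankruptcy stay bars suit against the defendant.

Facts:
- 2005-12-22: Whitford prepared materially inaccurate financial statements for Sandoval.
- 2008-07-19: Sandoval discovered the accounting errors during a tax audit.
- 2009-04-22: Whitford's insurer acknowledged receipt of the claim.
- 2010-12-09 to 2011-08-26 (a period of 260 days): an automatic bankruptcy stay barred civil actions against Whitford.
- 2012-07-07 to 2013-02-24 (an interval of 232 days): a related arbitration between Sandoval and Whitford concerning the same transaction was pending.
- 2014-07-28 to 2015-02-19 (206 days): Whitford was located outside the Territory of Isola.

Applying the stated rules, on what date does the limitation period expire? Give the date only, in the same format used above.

2014-05-26

The claim accrued on 2008-07-19 — the later of the 2005-12-22 act and the 2008-07-19 discovery.
54 months from 2008-07-19 is 2013-01-19.
The automatic bankruptcy stay from 2010-12-09 to 2011-08-26 tolled the period for 260 days, extending the deadline to 2013-10-06.
The pending related arbitration from 2012-07-07 to 2013-02-24 tolled the period for 232 days, extending the deadline to 2014-05-26.
The defendant's absence from the jurisdiction starting 2014-07-28 came too late — the period had run on 2014-05-26 — and so does not extend the deadline.
Nothing else in the chronology tolls or restarts the period.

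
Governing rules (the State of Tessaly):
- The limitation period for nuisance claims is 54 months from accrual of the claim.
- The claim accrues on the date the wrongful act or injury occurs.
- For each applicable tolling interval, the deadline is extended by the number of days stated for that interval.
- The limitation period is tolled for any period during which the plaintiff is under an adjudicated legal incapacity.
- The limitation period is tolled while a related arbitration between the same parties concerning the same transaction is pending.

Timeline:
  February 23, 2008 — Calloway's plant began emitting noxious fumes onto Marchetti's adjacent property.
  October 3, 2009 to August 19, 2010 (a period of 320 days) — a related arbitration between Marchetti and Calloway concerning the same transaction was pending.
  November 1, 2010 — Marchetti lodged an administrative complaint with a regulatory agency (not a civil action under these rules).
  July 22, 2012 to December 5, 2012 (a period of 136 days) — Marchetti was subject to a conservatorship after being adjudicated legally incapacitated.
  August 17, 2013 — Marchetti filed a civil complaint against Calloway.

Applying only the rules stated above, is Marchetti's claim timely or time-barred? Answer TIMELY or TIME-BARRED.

The claim accrued on February 23, 2008, the date of the act.
54 months from February 23, 2008 is August 23, 2012.
Because the pending related arbitration ran from October 3, 2009 to August 19, 2010, the deadline is extended by 320 days to July 9, 2013.
The plaintiff's legal incapacity from July 22, 2012 to December 5, 2012 tolled the period for 136 days, extending the deadline to November 22, 2013.
Nothing else in the chronology tolls or restarts the period.
The August 17, 2013 filing precedes the November 22, 2013 deadline; the claim is timely.

TIMELY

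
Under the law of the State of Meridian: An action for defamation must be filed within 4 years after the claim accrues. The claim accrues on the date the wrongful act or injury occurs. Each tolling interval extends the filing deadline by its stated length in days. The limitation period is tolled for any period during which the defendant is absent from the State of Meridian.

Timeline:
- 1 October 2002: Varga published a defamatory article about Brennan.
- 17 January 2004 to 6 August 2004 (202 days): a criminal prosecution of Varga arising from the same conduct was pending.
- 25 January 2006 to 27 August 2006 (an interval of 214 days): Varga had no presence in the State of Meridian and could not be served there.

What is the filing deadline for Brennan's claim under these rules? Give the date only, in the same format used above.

The claim accrued on 1 October 2002, when the wrongful act occurred.
Adding the 4 years base period to 1 October 2002 gives a deadline of 1 October 2006, before any tolling.
Because the defendant's absence from the jurisdiction ran from 25 January 2006 to 27 August 2006, the deadline is extended by 214 days to 3 May 2007.
Although a criminal prosecution ran from 17 January 2004 to 6 August 2004, the stated rules do not make that a tolling event, so it is disregarded.

3 May 2007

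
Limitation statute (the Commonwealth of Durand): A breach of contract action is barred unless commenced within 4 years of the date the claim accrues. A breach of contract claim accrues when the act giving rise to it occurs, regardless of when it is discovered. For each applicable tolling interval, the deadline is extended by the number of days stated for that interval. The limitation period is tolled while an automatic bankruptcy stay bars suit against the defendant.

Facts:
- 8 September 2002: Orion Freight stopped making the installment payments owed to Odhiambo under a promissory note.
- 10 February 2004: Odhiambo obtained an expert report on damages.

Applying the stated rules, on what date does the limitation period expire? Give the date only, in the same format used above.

The claim accrued on 8 September 2002, when the wrongful act occurred.
4 years from 8 September 2002 is 8 September 2006.
None of the other events listed affects the running of the period under the stated rules.

8 September 2006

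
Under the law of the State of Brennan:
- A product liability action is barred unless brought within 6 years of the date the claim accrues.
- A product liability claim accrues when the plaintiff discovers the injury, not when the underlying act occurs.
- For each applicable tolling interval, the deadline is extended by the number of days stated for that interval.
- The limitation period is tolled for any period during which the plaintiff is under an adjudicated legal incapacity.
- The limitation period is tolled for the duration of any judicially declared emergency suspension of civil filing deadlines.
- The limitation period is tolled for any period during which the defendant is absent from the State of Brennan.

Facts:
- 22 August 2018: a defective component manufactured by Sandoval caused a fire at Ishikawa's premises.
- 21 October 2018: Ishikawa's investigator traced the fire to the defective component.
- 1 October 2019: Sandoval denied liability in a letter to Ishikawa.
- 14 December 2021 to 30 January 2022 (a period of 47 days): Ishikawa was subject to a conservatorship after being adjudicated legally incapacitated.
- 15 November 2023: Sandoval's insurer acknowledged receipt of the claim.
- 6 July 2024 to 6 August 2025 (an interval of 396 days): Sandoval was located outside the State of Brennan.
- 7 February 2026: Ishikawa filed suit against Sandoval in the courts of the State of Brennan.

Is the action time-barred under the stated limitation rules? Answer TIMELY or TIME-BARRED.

TIME-BARRED

Accrual is tied to discovery, so the period began on 21 October 2018 rather than on 22 August 2018 when the act occurred.
The untolled deadline — 6 years after 21 October 2018 — is 21 October 2024.
Because the plaintiff's legal incapacity ran from 14 December 2021 to 30 January 2022, the deadline is extended by 47 days to 7 December 2024.
The period was tolled for 396 days by the defendant's absence from the jurisdiction (6 July 2024 to 6 August 2025), pushing the deadline to 7 January 2026.
None of the other events listed affects the running of the period under the stated rules.
The 7 February 2026 filing falls after the 7 January 2026 deadline; the claim is time-barred.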